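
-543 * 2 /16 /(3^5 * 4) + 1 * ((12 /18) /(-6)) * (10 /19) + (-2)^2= 190673 /49248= 3.87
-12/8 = -1.50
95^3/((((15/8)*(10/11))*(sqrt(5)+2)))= -3017960/3+1508980*sqrt(5)/3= 118740.62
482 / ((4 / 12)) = 1446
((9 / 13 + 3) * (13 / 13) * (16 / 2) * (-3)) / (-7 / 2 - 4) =768 / 65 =11.82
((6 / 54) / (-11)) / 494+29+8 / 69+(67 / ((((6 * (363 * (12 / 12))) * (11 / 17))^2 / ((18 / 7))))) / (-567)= 10467309057092501 / 359504647062561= 29.12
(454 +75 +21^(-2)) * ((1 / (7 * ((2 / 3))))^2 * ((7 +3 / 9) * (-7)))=-1283095 / 1029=-1246.93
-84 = -84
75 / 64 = 1.17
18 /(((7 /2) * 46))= 18 /161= 0.11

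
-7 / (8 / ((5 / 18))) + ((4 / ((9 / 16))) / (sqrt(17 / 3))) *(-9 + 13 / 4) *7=-2576 *sqrt(51) / 153 - 35 / 144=-120.48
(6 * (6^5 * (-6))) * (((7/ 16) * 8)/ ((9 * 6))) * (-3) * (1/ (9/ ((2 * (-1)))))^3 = -1792/ 3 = -597.33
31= 31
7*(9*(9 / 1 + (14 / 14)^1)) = 630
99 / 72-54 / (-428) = 1285 / 856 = 1.50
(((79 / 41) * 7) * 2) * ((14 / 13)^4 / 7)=5.18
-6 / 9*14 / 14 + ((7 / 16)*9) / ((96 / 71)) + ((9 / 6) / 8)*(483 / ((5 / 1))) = 156349 / 7680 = 20.36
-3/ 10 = -0.30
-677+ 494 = -183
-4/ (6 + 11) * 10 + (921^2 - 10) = 14419887/ 17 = 848228.65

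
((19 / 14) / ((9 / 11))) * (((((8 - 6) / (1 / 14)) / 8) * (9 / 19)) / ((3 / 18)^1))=33 / 2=16.50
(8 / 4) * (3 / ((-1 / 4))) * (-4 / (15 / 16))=512 / 5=102.40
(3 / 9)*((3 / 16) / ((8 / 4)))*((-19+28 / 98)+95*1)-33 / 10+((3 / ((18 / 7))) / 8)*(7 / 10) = -547 / 672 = -0.81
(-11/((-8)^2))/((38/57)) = -33/128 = -0.26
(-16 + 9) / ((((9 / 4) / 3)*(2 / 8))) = -112 / 3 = -37.33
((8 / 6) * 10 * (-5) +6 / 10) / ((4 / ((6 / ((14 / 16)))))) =-3964 / 35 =-113.26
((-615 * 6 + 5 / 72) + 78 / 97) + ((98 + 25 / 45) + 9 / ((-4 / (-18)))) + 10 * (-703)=-8210135 / 776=-10580.07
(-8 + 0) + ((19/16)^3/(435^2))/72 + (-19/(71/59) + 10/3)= -20.46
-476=-476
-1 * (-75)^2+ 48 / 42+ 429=-36364 / 7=-5194.86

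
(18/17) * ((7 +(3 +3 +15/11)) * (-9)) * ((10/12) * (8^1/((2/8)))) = -682560/187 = -3650.05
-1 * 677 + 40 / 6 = -670.33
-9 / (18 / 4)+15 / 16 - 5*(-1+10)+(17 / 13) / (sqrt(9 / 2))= -737 / 16+17*sqrt(2) / 39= -45.45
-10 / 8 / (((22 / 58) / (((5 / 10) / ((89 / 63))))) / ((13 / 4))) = -118755 / 31328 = -3.79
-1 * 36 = -36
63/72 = 7/8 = 0.88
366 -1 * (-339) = 705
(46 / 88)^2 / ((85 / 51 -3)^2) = 4761 / 30976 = 0.15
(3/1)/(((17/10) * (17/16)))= 480/289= 1.66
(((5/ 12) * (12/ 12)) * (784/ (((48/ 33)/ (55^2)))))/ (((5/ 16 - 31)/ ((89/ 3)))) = -2902245500/ 4419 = -656765.22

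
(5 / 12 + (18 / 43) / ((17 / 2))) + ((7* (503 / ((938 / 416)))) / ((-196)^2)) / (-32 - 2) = 655776367 / 1411125324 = 0.46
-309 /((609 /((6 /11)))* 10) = -309 /11165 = -0.03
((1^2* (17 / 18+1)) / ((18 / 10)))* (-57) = -3325 / 54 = -61.57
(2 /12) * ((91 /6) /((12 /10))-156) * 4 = -5161 /54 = -95.57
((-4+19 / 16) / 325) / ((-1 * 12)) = 3 / 4160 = 0.00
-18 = -18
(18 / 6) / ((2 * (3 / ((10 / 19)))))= 5 / 19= 0.26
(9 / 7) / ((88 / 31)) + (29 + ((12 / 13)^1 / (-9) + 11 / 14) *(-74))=-506911 / 24024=-21.10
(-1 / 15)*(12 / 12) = -1 / 15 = -0.07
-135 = -135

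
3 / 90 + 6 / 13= 193 / 390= 0.49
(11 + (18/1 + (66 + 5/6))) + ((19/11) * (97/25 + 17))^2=633684719/453750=1396.55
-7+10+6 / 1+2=11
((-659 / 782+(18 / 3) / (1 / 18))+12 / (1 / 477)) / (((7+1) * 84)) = 4559965 / 525504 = 8.68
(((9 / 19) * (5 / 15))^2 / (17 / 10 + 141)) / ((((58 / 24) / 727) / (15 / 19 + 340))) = 5083911000 / 283845997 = 17.91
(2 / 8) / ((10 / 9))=9 / 40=0.22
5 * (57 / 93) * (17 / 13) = 1615 / 403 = 4.01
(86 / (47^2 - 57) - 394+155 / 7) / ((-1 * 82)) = 2800527 / 617624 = 4.53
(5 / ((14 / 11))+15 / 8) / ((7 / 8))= 325 / 49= 6.63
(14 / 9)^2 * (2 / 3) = 392 / 243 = 1.61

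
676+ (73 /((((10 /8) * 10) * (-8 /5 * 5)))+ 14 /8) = 33851 /50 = 677.02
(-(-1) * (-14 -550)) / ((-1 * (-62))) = -282 / 31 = -9.10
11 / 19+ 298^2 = 1687287 / 19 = 88804.58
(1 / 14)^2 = 1 / 196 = 0.01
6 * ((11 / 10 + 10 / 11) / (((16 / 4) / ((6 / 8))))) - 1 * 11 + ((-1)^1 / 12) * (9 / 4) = -491 / 55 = -8.93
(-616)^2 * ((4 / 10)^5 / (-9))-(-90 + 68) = -11523842 / 28125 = -409.74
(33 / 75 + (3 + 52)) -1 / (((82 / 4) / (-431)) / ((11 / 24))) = 800437 / 12300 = 65.08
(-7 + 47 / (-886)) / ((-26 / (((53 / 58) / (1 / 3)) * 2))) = 993591 / 668044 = 1.49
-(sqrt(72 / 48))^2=-3 / 2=-1.50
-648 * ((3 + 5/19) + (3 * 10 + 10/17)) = -7085232/323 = -21935.70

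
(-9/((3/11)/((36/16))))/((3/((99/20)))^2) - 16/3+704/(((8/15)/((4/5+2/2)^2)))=19532741/4800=4069.32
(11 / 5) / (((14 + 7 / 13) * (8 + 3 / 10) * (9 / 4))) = 1144 / 141183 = 0.01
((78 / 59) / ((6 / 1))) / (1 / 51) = 663 / 59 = 11.24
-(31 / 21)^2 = -961 / 441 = -2.18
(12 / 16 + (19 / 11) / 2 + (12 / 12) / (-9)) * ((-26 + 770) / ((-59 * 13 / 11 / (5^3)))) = -4611250 / 2301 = -2004.02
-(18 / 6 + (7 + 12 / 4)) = -13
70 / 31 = 2.26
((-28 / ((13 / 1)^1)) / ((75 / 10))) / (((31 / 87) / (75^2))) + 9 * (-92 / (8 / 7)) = -4237947 / 806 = -5258.00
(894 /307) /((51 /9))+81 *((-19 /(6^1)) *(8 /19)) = -560970 /5219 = -107.49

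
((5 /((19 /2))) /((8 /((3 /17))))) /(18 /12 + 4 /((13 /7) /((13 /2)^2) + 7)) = 9615 /1712546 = 0.01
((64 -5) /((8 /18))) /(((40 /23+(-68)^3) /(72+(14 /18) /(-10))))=-8783861 /289275840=-0.03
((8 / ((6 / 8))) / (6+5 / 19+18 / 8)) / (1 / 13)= 31616 / 1941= 16.29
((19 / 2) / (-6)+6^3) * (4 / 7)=2573 / 21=122.52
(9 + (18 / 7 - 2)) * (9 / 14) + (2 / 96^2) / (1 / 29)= 1390733 / 225792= 6.16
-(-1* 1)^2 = -1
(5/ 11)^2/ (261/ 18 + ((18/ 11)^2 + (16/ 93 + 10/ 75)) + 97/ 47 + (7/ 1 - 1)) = 1092750/ 135115213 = 0.01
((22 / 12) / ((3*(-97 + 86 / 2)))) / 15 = -11 / 14580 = -0.00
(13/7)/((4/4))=13/7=1.86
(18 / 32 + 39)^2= 400689 / 256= 1565.19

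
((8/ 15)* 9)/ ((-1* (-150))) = 4/ 125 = 0.03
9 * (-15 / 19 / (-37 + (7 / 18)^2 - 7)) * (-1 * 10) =-437400 / 269933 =-1.62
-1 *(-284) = 284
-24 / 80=-3 / 10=-0.30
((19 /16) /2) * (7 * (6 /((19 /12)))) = 63 /4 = 15.75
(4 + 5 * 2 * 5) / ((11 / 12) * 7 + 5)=648 / 137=4.73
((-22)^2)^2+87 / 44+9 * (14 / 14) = 10307747 / 44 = 234266.98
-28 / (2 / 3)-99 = -141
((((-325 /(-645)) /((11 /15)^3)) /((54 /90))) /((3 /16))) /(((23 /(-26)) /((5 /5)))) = -16900000 /1316359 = -12.84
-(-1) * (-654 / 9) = -218 / 3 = -72.67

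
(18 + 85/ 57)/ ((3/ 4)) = 4444/ 171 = 25.99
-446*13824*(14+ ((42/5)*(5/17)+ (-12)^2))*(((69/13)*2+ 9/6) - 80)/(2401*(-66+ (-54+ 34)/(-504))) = -267177676677120/629998733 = -424092.40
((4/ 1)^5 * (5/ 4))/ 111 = 11.53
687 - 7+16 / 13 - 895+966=9779 / 13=752.23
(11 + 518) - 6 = 523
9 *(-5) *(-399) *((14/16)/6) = 41895/16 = 2618.44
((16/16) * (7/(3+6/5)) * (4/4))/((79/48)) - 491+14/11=-424693/869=-488.71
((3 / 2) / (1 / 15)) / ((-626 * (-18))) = 5 / 2504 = 0.00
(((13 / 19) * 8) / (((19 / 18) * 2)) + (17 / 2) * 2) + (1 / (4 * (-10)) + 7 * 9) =1192279 / 14440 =82.57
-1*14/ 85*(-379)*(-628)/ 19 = -3332168/ 1615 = -2063.26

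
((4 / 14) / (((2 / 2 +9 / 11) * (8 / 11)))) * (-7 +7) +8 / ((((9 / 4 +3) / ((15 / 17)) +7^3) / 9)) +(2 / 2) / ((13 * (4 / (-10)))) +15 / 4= 1365995 / 362908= 3.76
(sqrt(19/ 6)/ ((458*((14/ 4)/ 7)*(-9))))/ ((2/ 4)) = -sqrt(114)/ 6183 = -0.00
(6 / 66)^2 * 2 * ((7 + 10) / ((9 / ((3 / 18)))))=17 / 3267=0.01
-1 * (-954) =954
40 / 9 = 4.44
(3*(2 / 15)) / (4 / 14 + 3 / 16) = 224 / 265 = 0.85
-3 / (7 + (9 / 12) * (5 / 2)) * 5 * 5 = -600 / 71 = -8.45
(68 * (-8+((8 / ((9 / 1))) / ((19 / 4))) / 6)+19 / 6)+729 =195235 / 1026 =190.29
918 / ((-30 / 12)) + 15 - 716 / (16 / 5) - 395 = -19419 / 20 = -970.95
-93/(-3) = 31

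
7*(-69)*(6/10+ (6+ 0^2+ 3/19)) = -310086/95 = -3264.06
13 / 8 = 1.62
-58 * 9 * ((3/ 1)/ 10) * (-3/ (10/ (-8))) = -9396/ 25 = -375.84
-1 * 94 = -94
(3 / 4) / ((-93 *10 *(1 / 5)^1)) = -1 / 248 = -0.00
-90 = -90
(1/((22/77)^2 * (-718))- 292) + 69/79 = -66056999/226888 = -291.14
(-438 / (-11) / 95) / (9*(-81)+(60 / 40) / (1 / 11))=-292 / 496375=-0.00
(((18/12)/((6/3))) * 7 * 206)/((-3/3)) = -1081.50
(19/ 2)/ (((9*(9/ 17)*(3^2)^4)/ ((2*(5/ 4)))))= 1615/ 2125764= 0.00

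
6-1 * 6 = 0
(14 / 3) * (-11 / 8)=-77 / 12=-6.42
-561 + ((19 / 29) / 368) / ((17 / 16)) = -561.00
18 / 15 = 6 / 5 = 1.20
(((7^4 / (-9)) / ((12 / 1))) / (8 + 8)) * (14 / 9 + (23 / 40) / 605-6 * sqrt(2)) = -813955807 / 376358400 + 2401 * sqrt(2) / 288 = 9.63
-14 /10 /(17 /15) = -21 /17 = -1.24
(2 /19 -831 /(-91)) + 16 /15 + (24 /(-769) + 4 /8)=10.77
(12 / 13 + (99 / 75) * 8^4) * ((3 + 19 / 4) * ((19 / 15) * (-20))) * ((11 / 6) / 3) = -210865534 / 325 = -648817.03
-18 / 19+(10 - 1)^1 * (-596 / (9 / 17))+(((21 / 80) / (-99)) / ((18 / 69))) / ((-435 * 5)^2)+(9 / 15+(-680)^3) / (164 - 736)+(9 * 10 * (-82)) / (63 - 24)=9983177776553675233 / 18508475700000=539384.11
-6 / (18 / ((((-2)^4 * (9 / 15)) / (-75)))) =16 / 375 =0.04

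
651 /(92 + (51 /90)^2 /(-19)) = 11132100 /1572911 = 7.08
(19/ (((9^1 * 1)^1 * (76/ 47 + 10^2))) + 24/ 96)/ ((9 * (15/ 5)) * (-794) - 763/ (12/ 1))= -11639/ 924224058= -0.00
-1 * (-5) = 5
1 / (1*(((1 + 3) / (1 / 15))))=1 / 60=0.02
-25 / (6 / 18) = -75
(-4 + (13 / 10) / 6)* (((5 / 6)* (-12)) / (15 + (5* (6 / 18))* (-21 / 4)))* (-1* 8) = -3632 / 75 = -48.43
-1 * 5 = -5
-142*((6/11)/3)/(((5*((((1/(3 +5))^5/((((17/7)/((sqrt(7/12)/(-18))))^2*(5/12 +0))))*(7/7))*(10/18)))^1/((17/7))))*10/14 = -133322226794496/184877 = -721140146.12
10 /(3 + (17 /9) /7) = 315 /103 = 3.06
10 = 10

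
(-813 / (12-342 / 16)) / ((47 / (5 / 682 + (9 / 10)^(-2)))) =14873564 / 6490935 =2.29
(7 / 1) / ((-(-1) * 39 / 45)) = 105 / 13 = 8.08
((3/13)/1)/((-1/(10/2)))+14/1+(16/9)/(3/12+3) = 1567/117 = 13.39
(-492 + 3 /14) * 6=-20655 /7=-2950.71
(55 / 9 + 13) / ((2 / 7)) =602 / 9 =66.89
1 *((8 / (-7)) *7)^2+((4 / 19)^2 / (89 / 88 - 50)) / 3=298802624 / 4668813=64.00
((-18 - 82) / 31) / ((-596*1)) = 25 / 4619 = 0.01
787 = 787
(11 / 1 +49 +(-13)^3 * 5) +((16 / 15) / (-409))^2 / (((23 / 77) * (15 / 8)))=-141863174645429 / 12985187625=-10925.00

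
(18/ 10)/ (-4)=-9/ 20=-0.45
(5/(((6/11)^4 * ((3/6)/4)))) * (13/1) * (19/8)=18081635/1296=13951.88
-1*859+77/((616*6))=-41231/48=-858.98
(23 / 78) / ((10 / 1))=23 / 780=0.03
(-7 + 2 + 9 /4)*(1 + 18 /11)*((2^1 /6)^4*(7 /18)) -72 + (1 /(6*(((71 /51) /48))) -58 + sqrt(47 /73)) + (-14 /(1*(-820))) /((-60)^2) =-1055018458243 /8488476000 + sqrt(3431) /73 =-123.49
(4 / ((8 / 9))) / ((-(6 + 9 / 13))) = -39 / 58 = -0.67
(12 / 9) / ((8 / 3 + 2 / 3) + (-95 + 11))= -2 / 121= -0.02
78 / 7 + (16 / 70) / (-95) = 37042 / 3325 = 11.14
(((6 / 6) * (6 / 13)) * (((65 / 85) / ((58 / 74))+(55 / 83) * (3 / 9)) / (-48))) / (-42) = 36721 / 134050644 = 0.00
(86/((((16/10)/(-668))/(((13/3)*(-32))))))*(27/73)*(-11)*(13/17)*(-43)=826599739680/1241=666075535.60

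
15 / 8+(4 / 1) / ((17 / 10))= 575 / 136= 4.23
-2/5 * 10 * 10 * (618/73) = -338.63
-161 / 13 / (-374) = 161 / 4862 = 0.03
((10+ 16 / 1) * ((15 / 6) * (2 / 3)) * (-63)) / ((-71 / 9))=24570 / 71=346.06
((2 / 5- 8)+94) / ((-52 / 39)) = -324 / 5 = -64.80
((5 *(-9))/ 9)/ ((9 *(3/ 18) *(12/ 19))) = -95/ 18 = -5.28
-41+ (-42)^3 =-74129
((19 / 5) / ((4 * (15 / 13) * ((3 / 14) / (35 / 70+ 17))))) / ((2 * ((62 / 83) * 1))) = 1004549 / 22320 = 45.01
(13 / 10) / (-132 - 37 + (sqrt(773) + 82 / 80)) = -349388 / 43908161 - 2080 * sqrt(773) / 43908161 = -0.01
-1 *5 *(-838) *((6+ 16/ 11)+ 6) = 620120/ 11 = 56374.55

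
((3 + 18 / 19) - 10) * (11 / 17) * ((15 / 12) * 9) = -56925 / 1292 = -44.06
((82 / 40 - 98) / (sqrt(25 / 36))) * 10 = -5757 / 5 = -1151.40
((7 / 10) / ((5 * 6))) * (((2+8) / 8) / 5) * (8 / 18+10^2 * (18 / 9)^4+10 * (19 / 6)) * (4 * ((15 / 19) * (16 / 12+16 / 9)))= 719761 / 7695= 93.54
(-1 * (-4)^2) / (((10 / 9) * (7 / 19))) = -1368 / 35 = -39.09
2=2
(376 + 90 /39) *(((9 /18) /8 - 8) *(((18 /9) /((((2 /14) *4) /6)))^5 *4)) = -1275436153593 /26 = -49055236676.65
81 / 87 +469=13628 / 29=469.93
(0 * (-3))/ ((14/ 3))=0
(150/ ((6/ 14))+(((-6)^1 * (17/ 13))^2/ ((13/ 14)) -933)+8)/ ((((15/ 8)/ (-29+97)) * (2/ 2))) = -607984736/ 32955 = -18448.94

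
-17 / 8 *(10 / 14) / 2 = -85 / 112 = -0.76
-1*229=-229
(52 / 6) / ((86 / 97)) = 1261 / 129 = 9.78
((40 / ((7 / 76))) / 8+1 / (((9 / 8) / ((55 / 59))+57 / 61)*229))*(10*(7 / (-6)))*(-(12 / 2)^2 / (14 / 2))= 3257.27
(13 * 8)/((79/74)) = 7696/79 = 97.42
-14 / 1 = -14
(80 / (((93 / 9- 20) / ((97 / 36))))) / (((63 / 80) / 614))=-95292800 / 5481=-17386.02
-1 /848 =-0.00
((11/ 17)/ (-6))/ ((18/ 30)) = -55/ 306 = -0.18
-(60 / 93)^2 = -400 / 961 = -0.42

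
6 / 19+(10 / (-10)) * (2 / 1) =-32 / 19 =-1.68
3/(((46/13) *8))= 39/368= 0.11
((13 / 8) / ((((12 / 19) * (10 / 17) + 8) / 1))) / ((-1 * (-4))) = 323 / 6656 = 0.05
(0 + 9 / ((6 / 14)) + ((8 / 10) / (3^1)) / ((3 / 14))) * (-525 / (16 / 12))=-35035 / 4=-8758.75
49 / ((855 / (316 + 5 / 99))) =1533161 / 84645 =18.11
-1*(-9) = 9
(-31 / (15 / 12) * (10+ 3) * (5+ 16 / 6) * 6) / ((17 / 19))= -1408888 / 85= -16575.15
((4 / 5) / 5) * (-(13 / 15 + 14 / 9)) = -436 / 1125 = -0.39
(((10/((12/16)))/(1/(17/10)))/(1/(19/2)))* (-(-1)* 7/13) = 4522/39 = 115.95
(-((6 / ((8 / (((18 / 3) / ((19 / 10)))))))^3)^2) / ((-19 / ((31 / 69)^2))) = 886657640625 / 472858149931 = 1.88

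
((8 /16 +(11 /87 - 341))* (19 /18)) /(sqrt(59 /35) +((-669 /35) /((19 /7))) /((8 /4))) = 2031121375* sqrt(2065) /2119539501 +166872656125 /1413026334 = 161.64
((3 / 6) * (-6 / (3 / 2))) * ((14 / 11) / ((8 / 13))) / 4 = -91 / 88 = -1.03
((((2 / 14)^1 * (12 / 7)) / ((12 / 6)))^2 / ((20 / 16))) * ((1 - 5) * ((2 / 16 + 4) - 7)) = 1656 / 12005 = 0.14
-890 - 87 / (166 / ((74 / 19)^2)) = -26905276 / 29963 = -897.95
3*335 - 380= 625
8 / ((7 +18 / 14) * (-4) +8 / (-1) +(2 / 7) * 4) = -1 / 5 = -0.20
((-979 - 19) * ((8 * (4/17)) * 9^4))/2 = -104766048/17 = -6162708.71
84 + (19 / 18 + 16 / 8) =1567 / 18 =87.06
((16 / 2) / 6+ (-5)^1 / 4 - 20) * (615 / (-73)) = 48995 / 292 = 167.79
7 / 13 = 0.54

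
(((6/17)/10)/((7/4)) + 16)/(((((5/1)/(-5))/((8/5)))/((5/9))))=-14.24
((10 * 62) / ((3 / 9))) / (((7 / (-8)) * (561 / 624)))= -3095040 / 1309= -2364.43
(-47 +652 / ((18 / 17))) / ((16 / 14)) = 35833 / 72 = 497.68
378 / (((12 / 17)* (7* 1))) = 153 / 2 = 76.50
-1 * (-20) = 20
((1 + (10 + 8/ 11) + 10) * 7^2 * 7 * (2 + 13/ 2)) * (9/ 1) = 12542481/ 22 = 570112.77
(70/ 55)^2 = 196/ 121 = 1.62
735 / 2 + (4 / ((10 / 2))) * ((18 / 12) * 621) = 11127 / 10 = 1112.70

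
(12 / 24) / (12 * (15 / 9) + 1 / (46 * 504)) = 0.02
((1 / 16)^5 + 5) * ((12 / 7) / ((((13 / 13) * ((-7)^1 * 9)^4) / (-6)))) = -249661 / 76473040896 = -0.00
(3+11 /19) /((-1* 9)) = -68 /171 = -0.40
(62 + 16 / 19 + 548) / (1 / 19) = 11606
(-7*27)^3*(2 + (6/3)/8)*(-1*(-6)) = -182284263/2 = -91142131.50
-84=-84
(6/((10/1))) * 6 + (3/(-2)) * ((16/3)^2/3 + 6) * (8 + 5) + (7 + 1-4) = -13243/45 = -294.29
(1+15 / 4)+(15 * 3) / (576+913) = 28471 / 5956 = 4.78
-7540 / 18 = -3770 / 9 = -418.89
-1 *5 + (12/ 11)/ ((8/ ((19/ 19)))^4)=-56317/ 11264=-5.00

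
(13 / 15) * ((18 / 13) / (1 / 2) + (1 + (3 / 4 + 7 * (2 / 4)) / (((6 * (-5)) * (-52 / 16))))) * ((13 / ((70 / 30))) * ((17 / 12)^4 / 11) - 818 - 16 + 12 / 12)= -657635889853 / 239500800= -2745.86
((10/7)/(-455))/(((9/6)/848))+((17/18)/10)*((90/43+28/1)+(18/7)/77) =2902304/2711709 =1.07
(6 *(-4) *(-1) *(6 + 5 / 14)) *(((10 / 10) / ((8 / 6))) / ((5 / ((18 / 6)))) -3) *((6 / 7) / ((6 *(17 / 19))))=-62.12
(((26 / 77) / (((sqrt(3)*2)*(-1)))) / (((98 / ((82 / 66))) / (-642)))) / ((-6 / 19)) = -1083589*sqrt(3) / 747054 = -2.51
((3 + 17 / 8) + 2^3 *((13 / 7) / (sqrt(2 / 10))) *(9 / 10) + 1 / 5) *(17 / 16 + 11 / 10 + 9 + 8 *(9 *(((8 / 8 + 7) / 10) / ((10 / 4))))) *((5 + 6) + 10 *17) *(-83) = -24046970571 *sqrt(5) / 3500 - 43777818219 / 16000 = -18099159.60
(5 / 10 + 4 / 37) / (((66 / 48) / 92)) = 16560 / 407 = 40.69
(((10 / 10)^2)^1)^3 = 1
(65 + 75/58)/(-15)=-769/174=-4.42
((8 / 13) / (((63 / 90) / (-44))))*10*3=-105600 / 91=-1160.44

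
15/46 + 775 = 775.33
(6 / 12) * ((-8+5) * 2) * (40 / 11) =-120 / 11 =-10.91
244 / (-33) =-244 / 33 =-7.39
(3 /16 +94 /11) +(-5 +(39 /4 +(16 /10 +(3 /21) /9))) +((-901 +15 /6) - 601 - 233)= -95212721 /55440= -1717.40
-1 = -1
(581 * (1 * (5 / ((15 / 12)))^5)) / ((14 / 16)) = 679936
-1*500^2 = -250000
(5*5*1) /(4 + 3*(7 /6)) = 10 /3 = 3.33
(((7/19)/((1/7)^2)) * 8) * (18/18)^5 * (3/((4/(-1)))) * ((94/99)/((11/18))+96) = -24292632/2299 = -10566.61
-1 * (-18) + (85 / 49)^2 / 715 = 6181619 / 343343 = 18.00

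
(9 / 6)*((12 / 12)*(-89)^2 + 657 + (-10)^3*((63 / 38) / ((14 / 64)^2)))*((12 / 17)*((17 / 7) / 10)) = -31204134 / 4655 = -6703.36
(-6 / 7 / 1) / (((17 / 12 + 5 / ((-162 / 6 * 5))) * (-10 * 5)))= 324 / 26075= 0.01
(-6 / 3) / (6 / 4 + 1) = -4 / 5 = -0.80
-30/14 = -2.14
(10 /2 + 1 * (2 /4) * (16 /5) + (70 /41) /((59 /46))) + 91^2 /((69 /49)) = 4914395018 /834555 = 5888.64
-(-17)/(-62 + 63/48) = -272/971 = -0.28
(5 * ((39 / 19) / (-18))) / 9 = -65 / 1026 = -0.06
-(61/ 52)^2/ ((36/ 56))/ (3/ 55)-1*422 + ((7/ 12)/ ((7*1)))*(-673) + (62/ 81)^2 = -4583745889/ 8870472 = -516.74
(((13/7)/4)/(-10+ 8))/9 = -13/504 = -0.03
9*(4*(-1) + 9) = 45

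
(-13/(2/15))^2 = 38025/4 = 9506.25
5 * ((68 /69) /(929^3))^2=23120 /3060500575048426081881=0.00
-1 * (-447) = 447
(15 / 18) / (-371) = -5 / 2226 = -0.00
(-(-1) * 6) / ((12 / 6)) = 3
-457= -457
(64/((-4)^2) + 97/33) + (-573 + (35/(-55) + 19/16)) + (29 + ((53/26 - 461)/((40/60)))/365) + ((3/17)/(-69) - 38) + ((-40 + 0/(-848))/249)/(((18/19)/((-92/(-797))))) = -576.42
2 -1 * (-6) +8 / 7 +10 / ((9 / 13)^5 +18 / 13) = 62671918 / 4012029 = 15.62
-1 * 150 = -150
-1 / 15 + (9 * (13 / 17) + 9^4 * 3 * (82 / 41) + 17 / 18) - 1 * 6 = 60232673 / 1530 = 39367.76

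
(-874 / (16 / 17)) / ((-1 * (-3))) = -7429 / 24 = -309.54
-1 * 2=-2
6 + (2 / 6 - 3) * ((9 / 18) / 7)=122 / 21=5.81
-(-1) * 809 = 809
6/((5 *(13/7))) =42/65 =0.65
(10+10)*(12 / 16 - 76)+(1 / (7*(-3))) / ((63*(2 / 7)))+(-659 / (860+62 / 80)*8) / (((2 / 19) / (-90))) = 16188940393 / 4338306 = 3731.63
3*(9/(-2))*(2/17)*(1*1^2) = -27/17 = -1.59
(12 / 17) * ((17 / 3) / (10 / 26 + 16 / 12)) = 156 / 67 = 2.33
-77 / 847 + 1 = 0.91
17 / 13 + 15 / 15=30 / 13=2.31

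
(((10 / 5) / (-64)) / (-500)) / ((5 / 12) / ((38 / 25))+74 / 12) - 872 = -872.00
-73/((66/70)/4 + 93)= -10220/13053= -0.78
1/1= 1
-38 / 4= -19 / 2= -9.50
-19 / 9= -2.11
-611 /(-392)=611 /392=1.56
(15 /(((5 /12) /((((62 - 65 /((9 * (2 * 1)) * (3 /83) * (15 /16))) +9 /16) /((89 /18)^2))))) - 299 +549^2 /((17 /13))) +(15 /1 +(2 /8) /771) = 230134.32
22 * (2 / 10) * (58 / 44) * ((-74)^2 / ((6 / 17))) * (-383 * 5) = -516986422 / 3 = -172328807.33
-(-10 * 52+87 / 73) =37873 / 73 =518.81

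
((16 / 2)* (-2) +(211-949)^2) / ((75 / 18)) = 3267768 / 25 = 130710.72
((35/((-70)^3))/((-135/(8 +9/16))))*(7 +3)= 137/2116800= 0.00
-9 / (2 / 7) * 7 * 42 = -9261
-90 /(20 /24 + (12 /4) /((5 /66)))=-2.23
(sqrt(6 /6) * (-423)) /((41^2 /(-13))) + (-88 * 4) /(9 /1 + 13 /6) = -28.25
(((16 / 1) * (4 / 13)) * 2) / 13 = 128 / 169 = 0.76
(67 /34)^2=4489 /1156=3.88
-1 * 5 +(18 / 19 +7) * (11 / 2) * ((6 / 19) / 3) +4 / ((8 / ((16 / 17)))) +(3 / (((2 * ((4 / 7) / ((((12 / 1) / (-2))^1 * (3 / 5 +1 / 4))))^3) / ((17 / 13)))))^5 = -412886083893822756699855768512442770417174533686191 / 78292963683507109888000000000000000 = -5273603967310279.86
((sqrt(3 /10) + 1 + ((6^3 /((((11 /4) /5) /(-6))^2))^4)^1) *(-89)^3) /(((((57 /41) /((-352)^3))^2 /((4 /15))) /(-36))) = 18033652685431960993005568 *sqrt(30) /27075 + 1905559697529765294378152838751236665907347456 /655215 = 2908296814831414568910194000000000000000.00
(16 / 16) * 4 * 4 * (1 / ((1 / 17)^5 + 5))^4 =4064231406647572522401601 / 158759128772910061282647601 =0.03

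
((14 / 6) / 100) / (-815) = -7 / 244500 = -0.00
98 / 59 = 1.66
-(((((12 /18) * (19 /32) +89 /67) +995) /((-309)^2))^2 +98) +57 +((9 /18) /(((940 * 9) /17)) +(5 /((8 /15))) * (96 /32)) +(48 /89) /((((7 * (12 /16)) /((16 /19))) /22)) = -2877521179297659059439503 /262286240244287320293120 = -10.97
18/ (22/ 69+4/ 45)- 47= -602/ 211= -2.85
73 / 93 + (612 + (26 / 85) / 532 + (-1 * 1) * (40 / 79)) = 101709168221 / 166115670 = 612.28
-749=-749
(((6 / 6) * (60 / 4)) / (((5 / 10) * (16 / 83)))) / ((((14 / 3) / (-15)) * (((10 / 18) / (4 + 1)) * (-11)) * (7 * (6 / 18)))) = 1512675 / 8624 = 175.40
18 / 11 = 1.64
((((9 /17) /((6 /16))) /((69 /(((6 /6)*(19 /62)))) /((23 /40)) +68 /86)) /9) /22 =0.00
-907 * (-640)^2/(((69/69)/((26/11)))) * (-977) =857911444945.45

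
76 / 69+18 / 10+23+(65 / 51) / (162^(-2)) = 196325812 / 5865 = 33474.14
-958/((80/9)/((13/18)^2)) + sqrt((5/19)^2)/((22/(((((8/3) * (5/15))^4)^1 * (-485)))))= -13128399311/219399840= -59.84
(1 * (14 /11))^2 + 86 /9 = 12170 /1089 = 11.18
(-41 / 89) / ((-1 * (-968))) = -41 / 86152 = -0.00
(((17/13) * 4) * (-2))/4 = -34/13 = -2.62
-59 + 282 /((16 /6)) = 187 /4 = 46.75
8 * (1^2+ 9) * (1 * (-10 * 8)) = -6400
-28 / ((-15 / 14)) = 392 / 15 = 26.13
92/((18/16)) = 736/9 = 81.78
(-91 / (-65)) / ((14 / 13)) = 13 / 10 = 1.30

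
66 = 66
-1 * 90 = -90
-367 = -367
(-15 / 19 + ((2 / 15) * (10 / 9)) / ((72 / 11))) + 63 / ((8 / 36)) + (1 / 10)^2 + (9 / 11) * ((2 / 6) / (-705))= 67490388949 / 238698900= 282.74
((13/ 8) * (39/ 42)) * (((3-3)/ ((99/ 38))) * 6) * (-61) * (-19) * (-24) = 0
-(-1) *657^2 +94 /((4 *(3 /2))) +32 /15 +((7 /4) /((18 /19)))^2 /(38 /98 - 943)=516788449691923 /1197192960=431666.80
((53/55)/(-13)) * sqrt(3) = -53 * sqrt(3)/715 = -0.13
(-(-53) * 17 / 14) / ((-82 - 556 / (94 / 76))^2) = 1990309 / 8737404536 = 0.00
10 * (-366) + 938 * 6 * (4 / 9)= -3476 / 3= -1158.67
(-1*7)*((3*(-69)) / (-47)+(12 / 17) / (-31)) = -759675 / 24769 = -30.67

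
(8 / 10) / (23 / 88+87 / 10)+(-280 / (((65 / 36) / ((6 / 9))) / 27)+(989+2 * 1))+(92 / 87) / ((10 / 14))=-40109371669 / 22297665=-1798.81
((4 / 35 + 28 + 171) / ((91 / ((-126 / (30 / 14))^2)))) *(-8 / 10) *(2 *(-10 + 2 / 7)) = 955366272 / 8125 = 117583.54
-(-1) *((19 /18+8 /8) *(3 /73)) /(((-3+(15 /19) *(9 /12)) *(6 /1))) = -703 /120231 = -0.01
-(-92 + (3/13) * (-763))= 3485/13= 268.08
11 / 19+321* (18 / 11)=109903 / 209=525.85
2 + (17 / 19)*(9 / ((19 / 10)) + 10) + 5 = 7287 / 361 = 20.19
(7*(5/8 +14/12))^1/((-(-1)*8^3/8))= 301/1536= 0.20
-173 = -173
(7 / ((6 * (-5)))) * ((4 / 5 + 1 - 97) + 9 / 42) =6649 / 300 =22.16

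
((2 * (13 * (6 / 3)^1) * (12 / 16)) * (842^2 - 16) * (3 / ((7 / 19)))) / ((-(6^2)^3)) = -4864171 / 1008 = -4825.57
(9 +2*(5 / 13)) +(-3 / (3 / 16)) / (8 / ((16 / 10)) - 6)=335 / 13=25.77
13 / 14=0.93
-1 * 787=-787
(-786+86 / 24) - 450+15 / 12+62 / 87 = -214099 / 174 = -1230.45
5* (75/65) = 75/13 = 5.77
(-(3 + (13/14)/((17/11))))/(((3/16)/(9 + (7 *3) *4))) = -212536/119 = -1786.02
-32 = -32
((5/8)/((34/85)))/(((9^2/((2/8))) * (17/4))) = 25/22032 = 0.00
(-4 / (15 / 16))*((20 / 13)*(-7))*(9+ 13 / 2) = 27776 / 39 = 712.21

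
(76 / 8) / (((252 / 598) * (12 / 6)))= 5681 / 504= 11.27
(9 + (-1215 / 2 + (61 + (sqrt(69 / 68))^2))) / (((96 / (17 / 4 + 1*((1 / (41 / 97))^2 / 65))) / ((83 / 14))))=-5738341022143 / 39943787520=-143.66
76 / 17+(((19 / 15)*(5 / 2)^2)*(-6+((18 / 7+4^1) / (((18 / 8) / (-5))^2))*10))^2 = 6358355.11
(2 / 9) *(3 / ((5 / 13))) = 26 / 15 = 1.73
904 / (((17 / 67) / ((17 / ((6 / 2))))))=60568 / 3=20189.33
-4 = -4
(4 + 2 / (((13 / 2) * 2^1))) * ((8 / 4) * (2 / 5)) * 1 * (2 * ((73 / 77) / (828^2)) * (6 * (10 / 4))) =73 / 529529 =0.00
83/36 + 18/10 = 739/180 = 4.11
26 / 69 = 0.38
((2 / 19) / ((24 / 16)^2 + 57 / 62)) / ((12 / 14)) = 868 / 22401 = 0.04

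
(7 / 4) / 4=7 / 16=0.44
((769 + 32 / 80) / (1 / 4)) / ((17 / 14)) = 215432 / 85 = 2534.49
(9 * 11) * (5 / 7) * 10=4950 / 7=707.14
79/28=2.82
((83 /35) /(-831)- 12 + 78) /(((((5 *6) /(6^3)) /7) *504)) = 1919527 /290850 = 6.60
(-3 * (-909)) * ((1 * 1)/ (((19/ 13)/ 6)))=212706/ 19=11195.05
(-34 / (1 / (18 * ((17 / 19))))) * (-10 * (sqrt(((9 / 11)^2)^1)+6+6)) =14669640 / 209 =70189.67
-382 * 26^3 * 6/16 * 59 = -148547958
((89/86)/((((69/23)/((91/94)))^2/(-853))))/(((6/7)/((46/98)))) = -2065625653/41034384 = -50.34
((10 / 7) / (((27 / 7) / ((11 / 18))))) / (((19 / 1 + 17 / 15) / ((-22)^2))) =66550 / 12231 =5.44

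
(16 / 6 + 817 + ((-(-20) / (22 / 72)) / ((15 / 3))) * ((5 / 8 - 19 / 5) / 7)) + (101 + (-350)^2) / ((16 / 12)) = 428571893 / 4620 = 92764.48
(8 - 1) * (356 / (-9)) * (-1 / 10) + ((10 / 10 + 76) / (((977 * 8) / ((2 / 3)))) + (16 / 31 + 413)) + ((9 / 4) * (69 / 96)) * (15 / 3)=449.30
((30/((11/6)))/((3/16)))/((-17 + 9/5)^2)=1500/3971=0.38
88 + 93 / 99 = 88.94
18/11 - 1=0.64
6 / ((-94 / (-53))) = 159 / 47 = 3.38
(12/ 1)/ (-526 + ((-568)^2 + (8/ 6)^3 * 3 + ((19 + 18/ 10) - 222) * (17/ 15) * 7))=675/ 18028627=0.00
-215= -215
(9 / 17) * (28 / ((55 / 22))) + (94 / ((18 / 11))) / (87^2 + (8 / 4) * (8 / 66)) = 5.94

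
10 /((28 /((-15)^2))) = 1125 /14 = 80.36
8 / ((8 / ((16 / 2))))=8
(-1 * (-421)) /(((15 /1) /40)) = 3368 /3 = 1122.67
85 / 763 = 0.11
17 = 17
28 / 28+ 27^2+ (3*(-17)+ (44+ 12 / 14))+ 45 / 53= 268866 / 371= 724.71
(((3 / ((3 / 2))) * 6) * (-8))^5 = -8153726976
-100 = -100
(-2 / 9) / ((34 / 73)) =-73 / 153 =-0.48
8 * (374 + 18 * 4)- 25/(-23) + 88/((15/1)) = 1233359/345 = 3574.95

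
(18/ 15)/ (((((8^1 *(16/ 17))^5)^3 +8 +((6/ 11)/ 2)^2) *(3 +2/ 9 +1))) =346353189232687710953/ 17270096177341391808965673726605005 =0.00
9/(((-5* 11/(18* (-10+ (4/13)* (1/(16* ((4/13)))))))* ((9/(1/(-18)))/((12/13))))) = -477/2860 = -0.17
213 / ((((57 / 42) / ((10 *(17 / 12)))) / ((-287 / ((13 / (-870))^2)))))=-9176894023500 / 3211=-2857955161.48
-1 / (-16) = 1 / 16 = 0.06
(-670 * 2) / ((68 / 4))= -1340 / 17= -78.82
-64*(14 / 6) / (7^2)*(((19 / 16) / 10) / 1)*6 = -76 / 35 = -2.17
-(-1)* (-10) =-10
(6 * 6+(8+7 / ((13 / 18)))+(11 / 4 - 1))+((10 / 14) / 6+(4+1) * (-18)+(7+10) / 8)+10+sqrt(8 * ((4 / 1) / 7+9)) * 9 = -48733 / 2184+18 * sqrt(938) / 7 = 56.44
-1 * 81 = -81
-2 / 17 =-0.12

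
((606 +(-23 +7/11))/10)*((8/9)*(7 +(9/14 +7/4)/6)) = 24182/63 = 383.84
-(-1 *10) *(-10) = -100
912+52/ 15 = 13732/ 15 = 915.47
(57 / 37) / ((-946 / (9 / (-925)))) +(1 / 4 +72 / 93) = 2055961781 / 2007364700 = 1.02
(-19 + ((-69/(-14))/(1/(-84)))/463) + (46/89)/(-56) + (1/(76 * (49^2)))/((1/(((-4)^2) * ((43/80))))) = -187073797446/9399110665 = -19.90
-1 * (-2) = 2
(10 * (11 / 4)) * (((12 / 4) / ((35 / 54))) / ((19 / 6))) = 5346 / 133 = 40.20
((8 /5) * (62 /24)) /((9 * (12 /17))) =527 /810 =0.65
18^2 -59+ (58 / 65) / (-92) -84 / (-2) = 917901 / 2990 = 306.99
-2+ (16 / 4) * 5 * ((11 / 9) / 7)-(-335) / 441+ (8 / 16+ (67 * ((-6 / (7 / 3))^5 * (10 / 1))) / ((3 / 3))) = -75323.63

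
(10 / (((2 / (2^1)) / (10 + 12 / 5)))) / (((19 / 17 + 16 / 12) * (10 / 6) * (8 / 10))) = 4743 / 125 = 37.94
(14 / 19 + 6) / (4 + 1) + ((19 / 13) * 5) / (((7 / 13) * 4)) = 12609 / 2660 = 4.74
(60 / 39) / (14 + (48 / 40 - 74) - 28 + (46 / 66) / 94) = -310200 / 17499989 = -0.02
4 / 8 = 1 / 2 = 0.50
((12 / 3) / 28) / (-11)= -1 / 77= -0.01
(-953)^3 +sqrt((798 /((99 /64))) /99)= -865523177 +8 * sqrt(798) /99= -865523174.72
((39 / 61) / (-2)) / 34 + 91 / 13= 28997 / 4148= 6.99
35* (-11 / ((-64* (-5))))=-1.20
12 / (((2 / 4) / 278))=6672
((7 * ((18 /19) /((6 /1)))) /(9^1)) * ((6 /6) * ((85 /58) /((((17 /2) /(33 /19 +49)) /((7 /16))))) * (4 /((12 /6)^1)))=59045 /62814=0.94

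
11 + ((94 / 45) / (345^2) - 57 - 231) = -277.00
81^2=6561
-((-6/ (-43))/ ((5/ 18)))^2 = -11664/ 46225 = -0.25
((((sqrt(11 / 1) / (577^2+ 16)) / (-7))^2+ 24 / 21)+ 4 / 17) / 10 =7485795543111 / 54317662782250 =0.14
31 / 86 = 0.36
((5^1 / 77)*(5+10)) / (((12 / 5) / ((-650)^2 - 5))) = 52811875 / 308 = 171467.13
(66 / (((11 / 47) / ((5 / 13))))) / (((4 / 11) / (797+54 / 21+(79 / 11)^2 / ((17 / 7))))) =4166140395 / 17017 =244822.26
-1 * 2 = -2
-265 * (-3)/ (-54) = -265/ 18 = -14.72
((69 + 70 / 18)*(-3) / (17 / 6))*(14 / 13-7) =101024 / 221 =457.12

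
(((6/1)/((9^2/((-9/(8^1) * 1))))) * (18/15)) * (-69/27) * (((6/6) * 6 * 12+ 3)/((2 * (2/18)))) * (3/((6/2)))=345/4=86.25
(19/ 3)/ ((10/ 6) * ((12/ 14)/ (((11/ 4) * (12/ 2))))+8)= 1463/ 1868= 0.78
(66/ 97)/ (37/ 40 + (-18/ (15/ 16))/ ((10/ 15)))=-528/ 21631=-0.02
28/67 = 0.42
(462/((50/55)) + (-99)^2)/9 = 17182/15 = 1145.47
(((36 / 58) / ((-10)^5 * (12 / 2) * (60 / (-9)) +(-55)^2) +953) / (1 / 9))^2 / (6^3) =340578.38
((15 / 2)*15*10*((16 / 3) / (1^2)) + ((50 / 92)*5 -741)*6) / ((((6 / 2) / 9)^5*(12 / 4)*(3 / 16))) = 15602544 / 23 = 678371.48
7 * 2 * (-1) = -14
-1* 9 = -9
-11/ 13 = -0.85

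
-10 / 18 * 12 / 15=-4 / 9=-0.44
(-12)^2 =144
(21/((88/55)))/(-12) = -35/32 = -1.09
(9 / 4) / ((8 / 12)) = 27 / 8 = 3.38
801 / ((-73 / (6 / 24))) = -801 / 292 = -2.74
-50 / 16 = -3.12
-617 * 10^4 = -6170000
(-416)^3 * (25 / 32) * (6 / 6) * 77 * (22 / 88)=-1082681600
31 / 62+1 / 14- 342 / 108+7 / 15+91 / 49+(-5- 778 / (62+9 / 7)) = -544687 / 31010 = -17.56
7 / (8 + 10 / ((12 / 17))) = 6 / 19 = 0.32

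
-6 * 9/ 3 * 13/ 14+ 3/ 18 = -695/ 42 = -16.55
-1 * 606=-606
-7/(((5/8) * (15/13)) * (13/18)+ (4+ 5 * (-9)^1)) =336/1943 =0.17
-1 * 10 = -10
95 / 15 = 19 / 3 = 6.33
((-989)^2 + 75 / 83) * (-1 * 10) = -811841180 / 83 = -9781219.04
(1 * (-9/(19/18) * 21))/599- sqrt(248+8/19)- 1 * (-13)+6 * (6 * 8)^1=3422279/11381- 4 * sqrt(5605)/19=284.94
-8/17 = -0.47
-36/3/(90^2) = -1/675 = -0.00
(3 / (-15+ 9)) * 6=-3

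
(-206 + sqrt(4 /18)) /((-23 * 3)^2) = -0.04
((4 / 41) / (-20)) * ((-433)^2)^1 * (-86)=16124054 / 205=78653.92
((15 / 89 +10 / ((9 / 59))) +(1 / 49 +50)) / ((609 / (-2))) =-9085712 / 23902641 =-0.38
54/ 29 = 1.86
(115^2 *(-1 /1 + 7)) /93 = 26450 /31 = 853.23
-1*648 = -648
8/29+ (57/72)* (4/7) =0.73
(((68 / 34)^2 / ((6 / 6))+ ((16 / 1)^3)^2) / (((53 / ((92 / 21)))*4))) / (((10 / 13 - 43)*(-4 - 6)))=501638878 / 611037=820.96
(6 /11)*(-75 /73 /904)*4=-225 /90739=-0.00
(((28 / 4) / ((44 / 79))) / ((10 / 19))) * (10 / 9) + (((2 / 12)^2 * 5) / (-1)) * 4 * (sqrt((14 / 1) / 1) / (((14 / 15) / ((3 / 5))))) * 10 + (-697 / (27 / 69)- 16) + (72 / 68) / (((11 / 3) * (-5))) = -19867783 / 11220- 25 * sqrt(14) / 7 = -1784.11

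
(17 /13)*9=153 /13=11.77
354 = 354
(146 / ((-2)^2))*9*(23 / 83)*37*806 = 225320121 / 83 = 2714700.25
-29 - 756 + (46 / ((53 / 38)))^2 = 302.76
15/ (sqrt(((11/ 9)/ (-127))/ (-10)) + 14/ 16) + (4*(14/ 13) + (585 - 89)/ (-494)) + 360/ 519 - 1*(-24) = 539733755016/ 11951134273 - 1440*sqrt(13970)/ 279683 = 44.55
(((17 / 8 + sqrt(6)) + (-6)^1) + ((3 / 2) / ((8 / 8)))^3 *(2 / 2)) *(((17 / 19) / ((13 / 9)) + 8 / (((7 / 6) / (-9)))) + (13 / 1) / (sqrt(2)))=(-211266 + 22477 *sqrt(2)) *(-1 + 2 *sqrt(6)) / 6916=-101.18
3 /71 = 0.04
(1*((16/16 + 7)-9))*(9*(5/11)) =-45/11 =-4.09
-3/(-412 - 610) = 3/1022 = 0.00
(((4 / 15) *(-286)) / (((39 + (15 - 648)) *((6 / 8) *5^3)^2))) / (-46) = -416 / 1309921875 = -0.00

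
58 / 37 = 1.57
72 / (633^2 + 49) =36 / 200369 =0.00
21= 21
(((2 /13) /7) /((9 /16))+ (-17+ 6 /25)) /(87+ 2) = -342361 /1822275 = -0.19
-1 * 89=-89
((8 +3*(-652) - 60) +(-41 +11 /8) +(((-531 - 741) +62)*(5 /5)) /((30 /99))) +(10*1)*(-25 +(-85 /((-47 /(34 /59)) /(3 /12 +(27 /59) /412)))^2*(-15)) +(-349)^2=262391984872717079603 /2271790080107528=115500.10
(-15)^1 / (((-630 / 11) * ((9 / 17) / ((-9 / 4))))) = -187 / 168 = -1.11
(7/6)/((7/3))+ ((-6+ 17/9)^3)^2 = 5131984259/1062882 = 4828.37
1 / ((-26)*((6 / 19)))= -19 / 156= -0.12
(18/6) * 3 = 9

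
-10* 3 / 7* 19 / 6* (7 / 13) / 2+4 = 9 / 26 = 0.35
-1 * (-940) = 940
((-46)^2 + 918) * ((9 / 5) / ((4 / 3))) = 4095.90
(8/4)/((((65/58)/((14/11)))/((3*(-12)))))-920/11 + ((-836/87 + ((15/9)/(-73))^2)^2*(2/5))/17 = -3838240651066256954/23514048971081955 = -163.23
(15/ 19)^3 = 0.49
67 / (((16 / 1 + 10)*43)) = 0.06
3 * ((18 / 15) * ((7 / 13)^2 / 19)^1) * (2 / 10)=882 / 80275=0.01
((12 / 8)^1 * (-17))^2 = 2601 / 4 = 650.25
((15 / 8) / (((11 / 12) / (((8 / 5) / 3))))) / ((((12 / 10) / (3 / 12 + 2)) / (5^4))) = 1278.41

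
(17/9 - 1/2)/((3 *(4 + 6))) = 5/108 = 0.05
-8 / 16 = -1 / 2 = -0.50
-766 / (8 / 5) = -1915 / 4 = -478.75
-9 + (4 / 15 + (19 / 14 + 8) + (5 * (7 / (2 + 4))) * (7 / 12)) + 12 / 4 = 17707 / 2520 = 7.03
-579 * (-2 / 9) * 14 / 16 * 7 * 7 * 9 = 198597 / 4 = 49649.25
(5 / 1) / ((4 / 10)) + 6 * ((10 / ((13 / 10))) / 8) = 475 / 26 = 18.27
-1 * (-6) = 6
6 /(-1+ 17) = 3 /8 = 0.38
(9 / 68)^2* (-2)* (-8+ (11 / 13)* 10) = -243 / 15028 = -0.02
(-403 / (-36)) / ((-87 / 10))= -2015 / 1566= -1.29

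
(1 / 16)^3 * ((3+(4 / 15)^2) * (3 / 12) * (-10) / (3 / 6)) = -691 / 184320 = -0.00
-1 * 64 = -64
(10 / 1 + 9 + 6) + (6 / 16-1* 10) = 123 / 8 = 15.38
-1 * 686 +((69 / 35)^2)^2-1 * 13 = -1026269754 / 1500625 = -683.89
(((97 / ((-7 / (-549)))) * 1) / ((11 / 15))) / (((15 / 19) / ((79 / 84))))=26644251 / 2156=12358.19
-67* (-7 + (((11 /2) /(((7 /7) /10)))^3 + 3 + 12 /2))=-11147259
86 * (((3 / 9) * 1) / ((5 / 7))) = 602 / 15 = 40.13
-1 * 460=-460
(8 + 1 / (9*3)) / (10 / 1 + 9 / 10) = 2170 / 2943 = 0.74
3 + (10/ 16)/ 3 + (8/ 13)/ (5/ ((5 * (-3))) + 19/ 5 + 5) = 130007/ 39624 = 3.28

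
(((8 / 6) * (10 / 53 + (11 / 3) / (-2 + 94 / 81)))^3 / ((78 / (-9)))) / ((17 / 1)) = 3416342671981 / 2909639284578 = 1.17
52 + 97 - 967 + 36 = -782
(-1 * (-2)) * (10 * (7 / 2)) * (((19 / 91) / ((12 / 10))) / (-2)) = -475 / 78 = -6.09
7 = 7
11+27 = 38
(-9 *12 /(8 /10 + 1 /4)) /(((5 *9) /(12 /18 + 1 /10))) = -1.75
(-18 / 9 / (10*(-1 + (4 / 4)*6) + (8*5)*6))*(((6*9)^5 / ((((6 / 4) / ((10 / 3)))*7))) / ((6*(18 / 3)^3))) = -157464 / 203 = -775.68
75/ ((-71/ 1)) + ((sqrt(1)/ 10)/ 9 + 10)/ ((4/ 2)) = 50471/ 12780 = 3.95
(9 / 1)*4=36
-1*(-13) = 13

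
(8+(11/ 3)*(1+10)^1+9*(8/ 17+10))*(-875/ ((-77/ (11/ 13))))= 908875/ 663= 1370.85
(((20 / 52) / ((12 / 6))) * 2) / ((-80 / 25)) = -25 / 208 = -0.12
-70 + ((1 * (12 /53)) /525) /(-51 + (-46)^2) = -1340701246 /19152875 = -70.00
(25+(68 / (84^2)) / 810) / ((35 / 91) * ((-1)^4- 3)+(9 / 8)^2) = 3714985768 / 73763865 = 50.36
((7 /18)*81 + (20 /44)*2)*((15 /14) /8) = 10695 /2464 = 4.34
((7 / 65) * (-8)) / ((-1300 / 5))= 14 / 4225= 0.00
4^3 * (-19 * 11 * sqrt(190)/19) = -704 * sqrt(190) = -9703.97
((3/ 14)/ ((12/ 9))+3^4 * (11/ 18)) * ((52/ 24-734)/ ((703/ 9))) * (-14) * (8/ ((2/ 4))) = 104222.23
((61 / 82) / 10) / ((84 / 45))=183 / 4592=0.04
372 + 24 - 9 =387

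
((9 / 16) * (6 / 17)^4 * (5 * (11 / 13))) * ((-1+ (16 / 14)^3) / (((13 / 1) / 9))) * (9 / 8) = 3247695 / 229181624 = 0.01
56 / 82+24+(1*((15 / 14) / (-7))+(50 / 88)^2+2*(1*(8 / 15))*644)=41526564991 / 58341360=711.79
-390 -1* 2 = -392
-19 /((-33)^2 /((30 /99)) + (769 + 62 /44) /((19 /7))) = -19855 /4052024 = -0.00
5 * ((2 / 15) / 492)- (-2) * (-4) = -5903 / 738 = -8.00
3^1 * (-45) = -135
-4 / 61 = -0.07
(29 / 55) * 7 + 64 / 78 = 9677 / 2145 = 4.51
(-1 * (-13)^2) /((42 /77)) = -1859 /6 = -309.83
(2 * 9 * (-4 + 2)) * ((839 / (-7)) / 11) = 30204 / 77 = 392.26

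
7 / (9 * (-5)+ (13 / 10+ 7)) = -70 / 367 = -0.19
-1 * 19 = -19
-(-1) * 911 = 911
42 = 42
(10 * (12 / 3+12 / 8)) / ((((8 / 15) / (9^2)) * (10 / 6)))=40095 / 8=5011.88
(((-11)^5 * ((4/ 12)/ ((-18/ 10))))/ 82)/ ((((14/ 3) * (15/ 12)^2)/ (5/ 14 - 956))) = -4309402658/ 90405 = -47667.75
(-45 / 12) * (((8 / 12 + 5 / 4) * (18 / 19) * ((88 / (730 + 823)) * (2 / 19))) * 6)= -136620 / 560633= -0.24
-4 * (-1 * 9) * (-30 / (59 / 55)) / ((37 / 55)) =-1496.56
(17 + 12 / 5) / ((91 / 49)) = 679 / 65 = 10.45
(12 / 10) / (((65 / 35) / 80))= 51.69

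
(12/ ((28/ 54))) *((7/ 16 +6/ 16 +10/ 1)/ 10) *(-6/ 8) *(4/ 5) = -42039/ 2800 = -15.01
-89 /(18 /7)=-623 /18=-34.61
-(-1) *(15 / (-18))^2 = 25 / 36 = 0.69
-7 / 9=-0.78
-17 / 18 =-0.94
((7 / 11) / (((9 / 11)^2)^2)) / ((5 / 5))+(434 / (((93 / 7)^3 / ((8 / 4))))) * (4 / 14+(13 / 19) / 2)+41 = 5109646928 / 119797299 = 42.65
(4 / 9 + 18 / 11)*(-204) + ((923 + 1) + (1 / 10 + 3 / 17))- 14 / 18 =8398403 / 16830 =499.01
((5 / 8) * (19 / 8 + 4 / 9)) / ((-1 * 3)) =-1015 / 1728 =-0.59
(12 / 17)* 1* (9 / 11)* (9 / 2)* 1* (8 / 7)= 3888 / 1309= 2.97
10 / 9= 1.11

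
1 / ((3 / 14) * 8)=0.58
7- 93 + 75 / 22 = -1817 / 22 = -82.59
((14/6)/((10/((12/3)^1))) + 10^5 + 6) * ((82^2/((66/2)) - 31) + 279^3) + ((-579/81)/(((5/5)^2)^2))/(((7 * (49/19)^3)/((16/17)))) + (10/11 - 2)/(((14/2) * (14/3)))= 45155206184864873027006/20790343035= 2171931752585.67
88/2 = 44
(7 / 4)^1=7 / 4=1.75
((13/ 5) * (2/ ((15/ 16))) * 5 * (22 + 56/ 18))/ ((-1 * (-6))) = 47008/ 405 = 116.07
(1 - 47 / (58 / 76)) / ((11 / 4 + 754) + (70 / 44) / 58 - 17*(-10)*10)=-19327 / 783712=-0.02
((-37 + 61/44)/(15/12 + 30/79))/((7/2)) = -247586/39655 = -6.24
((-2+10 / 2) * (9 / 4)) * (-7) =-189 / 4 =-47.25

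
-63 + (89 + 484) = 510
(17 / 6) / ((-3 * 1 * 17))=-1 / 18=-0.06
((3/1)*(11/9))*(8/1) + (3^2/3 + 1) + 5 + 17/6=247/6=41.17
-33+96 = 63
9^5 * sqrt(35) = 59049 * sqrt(35) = 349338.60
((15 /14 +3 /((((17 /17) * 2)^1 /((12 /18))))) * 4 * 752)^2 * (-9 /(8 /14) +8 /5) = -134591648512 /245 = -549353667.40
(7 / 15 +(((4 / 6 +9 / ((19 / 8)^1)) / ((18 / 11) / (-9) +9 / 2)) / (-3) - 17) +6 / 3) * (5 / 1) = -241682 / 3249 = -74.39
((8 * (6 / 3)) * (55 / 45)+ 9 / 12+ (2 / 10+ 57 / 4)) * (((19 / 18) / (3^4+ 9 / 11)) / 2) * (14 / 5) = 572033 / 911250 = 0.63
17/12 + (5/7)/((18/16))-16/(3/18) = -23675/252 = -93.95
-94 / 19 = -4.95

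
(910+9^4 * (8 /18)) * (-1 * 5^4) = -2391250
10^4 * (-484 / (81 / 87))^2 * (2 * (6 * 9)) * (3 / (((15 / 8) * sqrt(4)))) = 6304297472000 / 27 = 233492498962.96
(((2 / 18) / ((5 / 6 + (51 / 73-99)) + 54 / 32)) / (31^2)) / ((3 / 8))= -9344 / 2902734135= -0.00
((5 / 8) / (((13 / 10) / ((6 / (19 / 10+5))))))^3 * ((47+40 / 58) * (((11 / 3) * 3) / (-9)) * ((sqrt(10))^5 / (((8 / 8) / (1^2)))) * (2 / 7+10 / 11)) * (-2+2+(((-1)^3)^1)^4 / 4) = -90039062500 * sqrt(10) / 707787717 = -402.28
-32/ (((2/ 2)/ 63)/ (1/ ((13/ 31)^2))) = -1937376/ 169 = -11463.76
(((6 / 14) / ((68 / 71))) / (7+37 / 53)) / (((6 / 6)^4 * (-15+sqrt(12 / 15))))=-282225 / 72569056 - 3763 * sqrt(5) / 36284528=-0.00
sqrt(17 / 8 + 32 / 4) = 9 * sqrt(2) / 4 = 3.18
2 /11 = 0.18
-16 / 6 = -8 / 3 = -2.67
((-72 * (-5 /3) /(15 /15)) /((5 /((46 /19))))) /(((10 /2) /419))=462576 /95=4869.22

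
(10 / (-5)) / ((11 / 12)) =-2.18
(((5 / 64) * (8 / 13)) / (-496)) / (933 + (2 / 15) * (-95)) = -15 / 142423424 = -0.00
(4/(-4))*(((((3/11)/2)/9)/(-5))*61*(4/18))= 61/1485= 0.04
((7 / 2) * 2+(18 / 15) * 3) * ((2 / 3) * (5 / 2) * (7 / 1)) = 371 / 3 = 123.67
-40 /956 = -0.04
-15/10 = -3/2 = -1.50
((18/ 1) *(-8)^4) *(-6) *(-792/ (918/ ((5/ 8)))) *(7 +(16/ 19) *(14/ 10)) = 1950938.75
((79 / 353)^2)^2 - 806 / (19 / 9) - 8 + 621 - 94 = 40480679362306 / 295020654739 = 137.21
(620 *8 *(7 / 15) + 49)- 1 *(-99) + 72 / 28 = 51770 / 21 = 2465.24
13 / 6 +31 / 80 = 613 / 240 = 2.55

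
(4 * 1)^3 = 64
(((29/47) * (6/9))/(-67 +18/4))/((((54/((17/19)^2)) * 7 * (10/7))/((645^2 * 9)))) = -15496469/424175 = -36.53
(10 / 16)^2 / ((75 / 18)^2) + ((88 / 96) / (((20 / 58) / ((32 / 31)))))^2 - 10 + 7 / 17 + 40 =37.96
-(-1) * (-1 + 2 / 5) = -3 / 5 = -0.60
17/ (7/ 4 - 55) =-68/ 213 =-0.32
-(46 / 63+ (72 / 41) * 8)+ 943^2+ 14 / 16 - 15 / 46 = 422628387595 / 475272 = 889234.77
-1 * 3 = -3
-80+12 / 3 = -76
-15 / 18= -5 / 6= -0.83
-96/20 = -24/5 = -4.80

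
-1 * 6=-6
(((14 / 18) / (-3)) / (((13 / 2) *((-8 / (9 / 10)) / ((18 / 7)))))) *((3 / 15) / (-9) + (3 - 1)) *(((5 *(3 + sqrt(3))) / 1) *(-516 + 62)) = -245.13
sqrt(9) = 3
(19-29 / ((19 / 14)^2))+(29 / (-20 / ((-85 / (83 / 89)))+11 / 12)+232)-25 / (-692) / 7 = 9406577278367 / 36070104868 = 260.79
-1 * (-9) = 9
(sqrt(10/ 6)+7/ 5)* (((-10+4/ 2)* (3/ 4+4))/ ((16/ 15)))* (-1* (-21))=-8379/ 8 -1995* sqrt(15)/ 8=-2013.20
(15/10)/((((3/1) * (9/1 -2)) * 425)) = 1/5950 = 0.00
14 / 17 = 0.82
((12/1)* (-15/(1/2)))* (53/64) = -2385/8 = -298.12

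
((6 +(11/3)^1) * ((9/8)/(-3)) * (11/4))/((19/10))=-5.25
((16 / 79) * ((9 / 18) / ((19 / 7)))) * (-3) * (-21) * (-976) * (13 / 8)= -5595408 / 1501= -3727.79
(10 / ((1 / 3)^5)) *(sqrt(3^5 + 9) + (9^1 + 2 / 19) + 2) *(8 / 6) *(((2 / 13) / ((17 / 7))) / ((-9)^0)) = 9570960 / 4199 + 272160 *sqrt(7) / 221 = 5537.57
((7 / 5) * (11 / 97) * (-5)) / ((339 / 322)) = -24794 / 32883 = -0.75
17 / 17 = 1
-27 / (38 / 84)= -59.68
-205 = -205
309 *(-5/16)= -1545/16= -96.56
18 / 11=1.64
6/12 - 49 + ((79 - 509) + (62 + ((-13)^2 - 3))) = -501/2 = -250.50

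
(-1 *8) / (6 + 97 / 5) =-40 / 127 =-0.31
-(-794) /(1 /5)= 3970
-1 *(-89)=89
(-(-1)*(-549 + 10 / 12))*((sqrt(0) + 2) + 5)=-3837.17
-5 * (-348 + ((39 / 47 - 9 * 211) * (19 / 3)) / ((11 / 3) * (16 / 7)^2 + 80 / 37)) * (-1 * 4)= -12424163925 / 681218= -18238.16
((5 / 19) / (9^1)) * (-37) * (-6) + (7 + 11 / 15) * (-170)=-74566 / 57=-1308.18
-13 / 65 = -1 / 5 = -0.20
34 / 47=0.72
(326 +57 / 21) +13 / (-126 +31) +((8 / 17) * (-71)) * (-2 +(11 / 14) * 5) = 2986108 / 11305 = 264.14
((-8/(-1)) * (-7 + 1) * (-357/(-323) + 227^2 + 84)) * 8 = -376576512/19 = -19819816.42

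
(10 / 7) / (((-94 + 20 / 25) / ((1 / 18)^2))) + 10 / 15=352271 / 528444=0.67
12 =12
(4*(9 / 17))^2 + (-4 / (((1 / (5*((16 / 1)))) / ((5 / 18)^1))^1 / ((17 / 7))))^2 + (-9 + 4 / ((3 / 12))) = 53466613111 / 1147041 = 46612.64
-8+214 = 206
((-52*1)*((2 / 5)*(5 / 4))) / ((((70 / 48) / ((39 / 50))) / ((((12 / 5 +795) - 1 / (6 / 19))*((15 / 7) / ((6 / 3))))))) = -72481734 / 6125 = -11833.75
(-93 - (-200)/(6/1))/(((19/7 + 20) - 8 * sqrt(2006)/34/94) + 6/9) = -23103469319/9053106641 - 2473422 * sqrt(2006)/9053106641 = -2.56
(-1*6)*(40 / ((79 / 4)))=-960 / 79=-12.15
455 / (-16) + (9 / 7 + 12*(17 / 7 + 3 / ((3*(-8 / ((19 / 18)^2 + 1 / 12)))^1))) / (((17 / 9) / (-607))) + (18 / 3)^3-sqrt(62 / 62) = -9014.50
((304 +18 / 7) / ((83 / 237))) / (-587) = -508602 / 341047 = -1.49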